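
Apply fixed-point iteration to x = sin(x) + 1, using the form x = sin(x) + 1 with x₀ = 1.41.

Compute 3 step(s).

Equation: x = sin(x) + 1
Fixed-point form: x = sin(x) + 1
x₀ = 1.41

x_1 = g(1.410000) = 1.987100
x_2 = g(1.987100) = 1.914590
x_3 = g(1.914590) = 1.941483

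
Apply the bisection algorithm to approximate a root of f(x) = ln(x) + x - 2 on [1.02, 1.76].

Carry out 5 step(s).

f(x) = ln(x) + x - 2
Initial interval: [1.02, 1.76]

Iteration 1:
  c_1 = (1.020000 + 1.760000)/2 = 1.390000
  f(c_1) = f(1.390000) = -0.280696
  f(a) × f(c) ≥ 0, new interval: [1.390000, 1.760000]
Iteration 2:
  c_2 = (1.390000 + 1.760000)/2 = 1.575000
  f(c_2) = f(1.575000) = 0.029255
  f(a) × f(c) < 0, new interval: [1.390000, 1.575000]
Iteration 3:
  c_3 = (1.390000 + 1.575000)/2 = 1.482500
  f(c_3) = f(1.482500) = -0.123770
  f(a) × f(c) ≥ 0, new interval: [1.482500, 1.575000]
Iteration 4:
  c_4 = (1.482500 + 1.575000)/2 = 1.528750
  f(c_4) = f(1.528750) = -0.046800
  f(a) × f(c) ≥ 0, new interval: [1.528750, 1.575000]
Iteration 5:
  c_5 = (1.528750 + 1.575000)/2 = 1.551875
  f(c_5) = f(1.551875) = -0.008661
  f(a) × f(c) ≥ 0, new interval: [1.551875, 1.575000]

After 5 iteration(s), the approximation is c_5 = 1.551875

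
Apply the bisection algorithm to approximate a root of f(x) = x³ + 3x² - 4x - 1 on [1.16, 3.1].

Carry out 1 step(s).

f(x) = x³ + 3x² - 4x - 1
Initial interval: [1.16, 3.1]

Iteration 1:
  c_1 = (1.160000 + 3.100000)/2 = 2.130000
  f(c_1) = f(2.130000) = 13.754297
  f(a) × f(c) < 0, new interval: [1.160000, 2.130000]

After 1 iteration(s), the approximation is c_1 = 2.130000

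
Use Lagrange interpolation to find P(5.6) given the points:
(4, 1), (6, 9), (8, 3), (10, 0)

Lagrange interpolation formula:
P(x) = Σ yᵢ × Lᵢ(x)
where Lᵢ(x) = Π_{j≠i} (x - xⱼ)/(xᵢ - xⱼ)

L_0(5.6) = (5.6 - 6)/(4 - 6) × (5.6 - 8)/(4 - 8) × (5.6 - 10)/(4 - 10) = 0.088000
L_1(5.6) = (5.6 - 4)/(6 - 4) × (5.6 - 8)/(6 - 8) × (5.6 - 10)/(6 - 10) = 1.056000
L_2(5.6) = (5.6 - 4)/(8 - 4) × (5.6 - 6)/(8 - 6) × (5.6 - 10)/(8 - 10) = -0.176000
L_3(5.6) = (5.6 - 4)/(10 - 4) × (5.6 - 6)/(10 - 6) × (5.6 - 8)/(10 - 8) = 0.032000

P(5.6) = 1×L_0(5.6) + 9×L_1(5.6) + 3×L_2(5.6) + 0×L_3(5.6)
P(5.6) = 9.064000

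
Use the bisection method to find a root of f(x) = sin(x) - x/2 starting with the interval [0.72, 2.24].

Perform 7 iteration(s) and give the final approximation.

f(x) = sin(x) - x/2
Initial interval: [0.72, 2.24]

Iteration 1:
  c_1 = (0.720000 + 2.240000)/2 = 1.480000
  f(c_1) = f(1.480000) = 0.255881
  f(a) × f(c) ≥ 0, new interval: [1.480000, 2.240000]
Iteration 2:
  c_2 = (1.480000 + 2.240000)/2 = 1.860000
  f(c_2) = f(1.860000) = 0.028471
  f(a) × f(c) ≥ 0, new interval: [1.860000, 2.240000]
Iteration 3:
  c_3 = (1.860000 + 2.240000)/2 = 2.050000
  f(c_3) = f(2.050000) = -0.137638
  f(a) × f(c) < 0, new interval: [1.860000, 2.050000]
Iteration 4:
  c_4 = (1.860000 + 2.050000)/2 = 1.955000
  f(c_4) = f(1.955000) = -0.050403
  f(a) × f(c) < 0, new interval: [1.860000, 1.955000]
Iteration 5:
  c_5 = (1.860000 + 1.955000)/2 = 1.907500
  f(c_5) = f(1.907500) = -0.009901
  f(a) × f(c) < 0, new interval: [1.860000, 1.907500]
Iteration 6:
  c_6 = (1.860000 + 1.907500)/2 = 1.883750
  f(c_6) = f(1.883750) = 0.009553
  f(a) × f(c) ≥ 0, new interval: [1.883750, 1.907500]
Iteration 7:
  c_7 = (1.883750 + 1.907500)/2 = 1.895625
  f(c_7) = f(1.895625) = -0.000107
  f(a) × f(c) < 0, new interval: [1.883750, 1.895625]

After 7 iteration(s), the approximation is c_7 = 1.895625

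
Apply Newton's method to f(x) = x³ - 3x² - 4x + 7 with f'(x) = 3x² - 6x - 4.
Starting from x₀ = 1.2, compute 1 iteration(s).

f(x) = x³ - 3x² - 4x + 7
f'(x) = 3x² - 6x - 4
x₀ = 1.2

Newton-Raphson formula: x_{n+1} = x_n - f(x_n)/f'(x_n)

Iteration 1:
  f(1.200000) = -0.392000
  f'(1.200000) = -6.880000
  x_1 = 1.200000 - (-0.392000)/(-6.880000) = 1.143023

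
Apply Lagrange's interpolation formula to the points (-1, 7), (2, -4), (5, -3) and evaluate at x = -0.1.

Lagrange interpolation formula:
P(x) = Σ yᵢ × Lᵢ(x)
where Lᵢ(x) = Π_{j≠i} (x - xⱼ)/(xᵢ - xⱼ)

L_0(-0.1) = (-0.1 - 2)/(-1 - 2) × (-0.1 - 5)/(-1 - 5) = 0.595000
L_1(-0.1) = (-0.1 - (-1))/(2 - (-1)) × (-0.1 - 5)/(2 - 5) = 0.510000
L_2(-0.1) = (-0.1 - (-1))/(5 - (-1)) × (-0.1 - 2)/(5 - 2) = -0.105000

P(-0.1) = 7×L_0(-0.1) + (-4)×L_1(-0.1) + (-3)×L_2(-0.1)
P(-0.1) = 2.440000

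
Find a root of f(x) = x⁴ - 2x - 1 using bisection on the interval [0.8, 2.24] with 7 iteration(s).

f(x) = x⁴ - 2x - 1
Initial interval: [0.8, 2.24]

Iteration 1:
  c_1 = (0.800000 + 2.240000)/2 = 1.520000
  f(c_1) = f(1.520000) = 1.297948
  f(a) × f(c) < 0, new interval: [0.800000, 1.520000]
Iteration 2:
  c_2 = (0.800000 + 1.520000)/2 = 1.160000
  f(c_2) = f(1.160000) = -1.509361
  f(a) × f(c) ≥ 0, new interval: [1.160000, 1.520000]
Iteration 3:
  c_3 = (1.160000 + 1.520000)/2 = 1.340000
  f(c_3) = f(1.340000) = -0.455821
  f(a) × f(c) ≥ 0, new interval: [1.340000, 1.520000]
Iteration 4:
  c_4 = (1.340000 + 1.520000)/2 = 1.430000
  f(c_4) = f(1.430000) = 0.321616
  f(a) × f(c) < 0, new interval: [1.340000, 1.430000]
Iteration 5:
  c_5 = (1.340000 + 1.430000)/2 = 1.385000
  f(c_5) = f(1.385000) = -0.090413
  f(a) × f(c) ≥ 0, new interval: [1.385000, 1.430000]
Iteration 6:
  c_6 = (1.385000 + 1.430000)/2 = 1.407500
  f(c_6) = f(1.407500) = 0.109584
  f(a) × f(c) < 0, new interval: [1.385000, 1.407500]
Iteration 7:
  c_7 = (1.385000 + 1.407500)/2 = 1.396250
  f(c_7) = f(1.396250) = 0.008105
  f(a) × f(c) < 0, new interval: [1.385000, 1.396250]

After 7 iteration(s), the approximation is c_7 = 1.396250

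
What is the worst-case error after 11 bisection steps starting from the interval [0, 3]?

Bisection error bound: |error| ≤ (b-a)/2^n
|error| ≤ (3 - 0)/2^11 = 3/2^11
|error| ≤ 0.0014648438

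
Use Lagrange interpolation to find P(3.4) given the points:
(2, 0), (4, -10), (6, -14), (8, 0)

Lagrange interpolation formula:
P(x) = Σ yᵢ × Lᵢ(x)
where Lᵢ(x) = Π_{j≠i} (x - xⱼ)/(xᵢ - xⱼ)

L_0(3.4) = (3.4 - 4)/(2 - 4) × (3.4 - 6)/(2 - 6) × (3.4 - 8)/(2 - 8) = 0.149500
L_1(3.4) = (3.4 - 2)/(4 - 2) × (3.4 - 6)/(4 - 6) × (3.4 - 8)/(4 - 8) = 1.046500
L_2(3.4) = (3.4 - 2)/(6 - 2) × (3.4 - 4)/(6 - 4) × (3.4 - 8)/(6 - 8) = -0.241500
L_3(3.4) = (3.4 - 2)/(8 - 2) × (3.4 - 4)/(8 - 4) × (3.4 - 6)/(8 - 6) = 0.045500

P(3.4) = 0×L_0(3.4) + (-10)×L_1(3.4) + (-14)×L_2(3.4) + 0×L_3(3.4)
P(3.4) = -7.084000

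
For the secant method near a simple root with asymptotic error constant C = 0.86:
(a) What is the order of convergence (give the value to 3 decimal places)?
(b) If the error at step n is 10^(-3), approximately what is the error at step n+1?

(a) Secant method has superlinear convergence with order φ = (1+√5)/2 ≈ 1.618.
    This means |e_{n+1}| ≈ C|e_n|^1.618.

(b) With |e_n| = 10^(-3) and C = 0.86:
    |e_{n+1}| ≈ 0.86 × (10^(-3))^1.618 = 0.86 × 10^(-4.85)

(a) ≈ 1.618 (golden ratio); (b) |e_{n+1}| ≈ 1.203e-05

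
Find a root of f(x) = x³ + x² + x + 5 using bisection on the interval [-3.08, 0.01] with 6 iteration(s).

f(x) = x³ + x² + x + 5
Initial interval: [-3.08, 0.01]

Iteration 1:
  c_1 = (-3.080000 + 0.010000)/2 = -1.535000
  f(c_1) = f(-1.535000) = 2.204420
  f(a) × f(c) < 0, new interval: [-3.080000, -1.535000]
Iteration 2:
  c_2 = (-3.080000 + (-1.535000))/2 = -2.307500
  f(c_2) = f(-2.307500) = -4.269357
  f(a) × f(c) ≥ 0, new interval: [-2.307500, -1.535000]
Iteration 3:
  c_3 = (-2.307500 + (-1.535000))/2 = -1.921250
  f(c_3) = f(-1.921250) = -0.321769
  f(a) × f(c) ≥ 0, new interval: [-1.921250, -1.535000]
Iteration 4:
  c_4 = (-1.921250 + (-1.535000))/2 = -1.728125
  f(c_4) = f(-1.728125) = 1.097391
  f(a) × f(c) < 0, new interval: [-1.921250, -1.728125]
Iteration 5:
  c_5 = (-1.921250 + (-1.728125))/2 = -1.824688
  f(c_5) = f(-1.824688) = 0.429528
  f(a) × f(c) < 0, new interval: [-1.921250, -1.824688]
Iteration 6:
  c_6 = (-1.921250 + (-1.824688))/2 = -1.872969
  f(c_6) = f(-1.872969) = 0.064646
  f(a) × f(c) < 0, new interval: [-1.921250, -1.872969]

After 6 iteration(s), the approximation is c_6 = -1.872969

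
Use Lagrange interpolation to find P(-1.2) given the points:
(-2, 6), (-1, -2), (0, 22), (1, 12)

Lagrange interpolation formula:
P(x) = Σ yᵢ × Lᵢ(x)
where Lᵢ(x) = Π_{j≠i} (x - xⱼ)/(xᵢ - xⱼ)

L_0(-1.2) = (-1.2 - (-1))/(-2 - (-1)) × (-1.2 - 0)/(-2 - 0) × (-1.2 - 1)/(-2 - 1) = 0.088000
L_1(-1.2) = (-1.2 - (-2))/(-1 - (-2)) × (-1.2 - 0)/(-1 - 0) × (-1.2 - 1)/(-1 - 1) = 1.056000
L_2(-1.2) = (-1.2 - (-2))/(0 - (-2)) × (-1.2 - (-1))/(0 - (-1)) × (-1.2 - 1)/(0 - 1) = -0.176000
L_3(-1.2) = (-1.2 - (-2))/(1 - (-2)) × (-1.2 - (-1))/(1 - (-1)) × (-1.2 - 0)/(1 - 0) = 0.032000

P(-1.2) = 6×L_0(-1.2) + (-2)×L_1(-1.2) + 22×L_2(-1.2) + 12×L_3(-1.2)
P(-1.2) = -5.072000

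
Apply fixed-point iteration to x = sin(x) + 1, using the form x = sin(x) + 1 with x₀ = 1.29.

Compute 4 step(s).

Equation: x = sin(x) + 1
Fixed-point form: x = sin(x) + 1
x₀ = 1.29

x_1 = g(1.290000) = 1.960835
x_2 = g(1.960835) = 1.924894
x_3 = g(1.924894) = 1.937960
x_4 = g(1.937960) = 1.933349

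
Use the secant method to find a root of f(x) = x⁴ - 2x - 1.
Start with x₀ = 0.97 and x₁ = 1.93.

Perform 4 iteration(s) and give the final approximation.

f(x) = x⁴ - 2x - 1
x₀ = 0.97, x₁ = 1.93

Secant formula: x_{n+1} = x_n - f(x_n)(x_n - x_{n-1})/(f(x_n) - f(x_{n-1}))

Iteration 1:
  f(0.970000) = -2.054707
  f(1.930000) = 9.014880
  x_2 = 1.930000 - 9.014880×(1.930000 - 0.970000)/(9.014880 - (-2.054707))
       = 1.148193
Iteration 2:
  f(1.930000) = 9.014880
  f(1.148193) = -1.558348
  x_3 = 1.148193 - (-1.558348)×(1.148193 - 1.930000)/(-1.558348 - 9.014880)
       = 1.263420
Iteration 3:
  f(1.148193) = -1.558348
  f(1.263420) = -0.978888
  x_4 = 1.263420 - (-0.978888)×(1.263420 - 1.148193)/(-0.978888 - (-1.558348))
       = 1.458075
Iteration 4:
  f(1.263420) = -0.978888
  f(1.458075) = 0.603656
  x_5 = 1.458075 - 0.603656×(1.458075 - 1.263420)/(0.603656 - (-0.978888))
       = 1.383825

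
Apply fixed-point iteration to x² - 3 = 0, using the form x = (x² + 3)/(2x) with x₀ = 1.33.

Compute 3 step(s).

Equation: x² - 3 = 0
Fixed-point form: x = (x² + 3)/(2x)
x₀ = 1.33

x_1 = g(1.330000) = 1.792820
x_2 = g(1.792820) = 1.733081
x_3 = g(1.733081) = 1.732051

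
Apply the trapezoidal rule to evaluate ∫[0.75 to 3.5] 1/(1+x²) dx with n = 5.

f(x) = 1/(1+x²)
a = 0.75, b = 3.5, n = 5
h = (b - a)/n = 0.550000

Trapezoidal rule: (h/2)[f(x₀) + 2f(x₁) + 2f(x₂) + ... + f(xₙ)]

x_0 = 0.7500, f(x_0) = 0.640000, coefficient = 1
x_1 = 1.3000, f(x_1) = 0.371747, coefficient = 2
x_2 = 1.8500, f(x_2) = 0.226116, coefficient = 2
x_3 = 2.4000, f(x_3) = 0.147929, coefficient = 2
x_4 = 2.9500, f(x_4) = 0.103066, coefficient = 2
x_5 = 3.5000, f(x_5) = 0.075472, coefficient = 1

I ≈ (0.550000/2) × 2.413189 = 0.663627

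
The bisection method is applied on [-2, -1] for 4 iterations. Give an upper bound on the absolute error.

Bisection error bound: |error| ≤ (b-a)/2^n
|error| ≤ (-1 - (-2))/2^4 = 1/2^4
|error| ≤ 0.0625000000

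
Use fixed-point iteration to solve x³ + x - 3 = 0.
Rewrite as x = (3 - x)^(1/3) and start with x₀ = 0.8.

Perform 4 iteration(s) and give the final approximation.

Equation: x³ + x - 3 = 0
Fixed-point form: x = (3 - x)^(1/3)
x₀ = 0.8

x_1 = g(0.800000) = 1.300591
x_2 = g(1.300591) = 1.193345
x_3 = g(1.193345) = 1.217938
x_4 = g(1.217938) = 1.212386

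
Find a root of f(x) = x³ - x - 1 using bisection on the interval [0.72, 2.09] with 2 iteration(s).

f(x) = x³ - x - 1
Initial interval: [0.72, 2.09]

Iteration 1:
  c_1 = (0.720000 + 2.090000)/2 = 1.405000
  f(c_1) = f(1.405000) = 0.368505
  f(a) × f(c) < 0, new interval: [0.720000, 1.405000]
Iteration 2:
  c_2 = (0.720000 + 1.405000)/2 = 1.062500
  f(c_2) = f(1.062500) = -0.863037
  f(a) × f(c) ≥ 0, new interval: [1.062500, 1.405000]

After 2 iteration(s), the approximation is c_2 = 1.062500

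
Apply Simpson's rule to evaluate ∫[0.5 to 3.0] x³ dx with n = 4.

f(x) = x³
a = 0.5, b = 3.0, n = 4
h = (b - a)/n = 0.625000

Simpson's rule: (h/3)[f(x₀) + 4f(x₁) + 2f(x₂) + ... + f(xₙ)]

x_0 = 0.5000, f(x_0) = 0.125000, coefficient = 1
x_1 = 1.1250, f(x_1) = 1.423828, coefficient = 4
x_2 = 1.7500, f(x_2) = 5.359375, coefficient = 2
x_3 = 2.3750, f(x_3) = 13.396484, coefficient = 4
x_4 = 3.0000, f(x_4) = 27.000000, coefficient = 1

I ≈ (0.625000/3) × 97.125000 = 20.234375
Exact value: 20.234375
Error: 0.000000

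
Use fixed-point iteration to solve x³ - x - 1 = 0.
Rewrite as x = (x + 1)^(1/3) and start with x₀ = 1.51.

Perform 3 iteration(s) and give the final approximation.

Equation: x³ - x - 1 = 0
Fixed-point form: x = (x + 1)^(1/3)
x₀ = 1.51

x_1 = g(1.510000) = 1.359016
x_2 = g(1.359016) = 1.331201
x_3 = g(1.331201) = 1.325948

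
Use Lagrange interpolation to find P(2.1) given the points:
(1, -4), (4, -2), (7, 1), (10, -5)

Lagrange interpolation formula:
P(x) = Σ yᵢ × Lᵢ(x)
where Lᵢ(x) = Π_{j≠i} (x - xⱼ)/(xᵢ - xⱼ)

L_0(2.1) = (2.1 - 4)/(1 - 4) × (2.1 - 7)/(1 - 7) × (2.1 - 10)/(1 - 10) = 0.454006
L_1(2.1) = (2.1 - 1)/(4 - 1) × (2.1 - 7)/(4 - 7) × (2.1 - 10)/(4 - 10) = 0.788537
L_2(2.1) = (2.1 - 1)/(7 - 1) × (2.1 - 4)/(7 - 4) × (2.1 - 10)/(7 - 10) = -0.305759
L_3(2.1) = (2.1 - 1)/(10 - 1) × (2.1 - 4)/(10 - 4) × (2.1 - 7)/(10 - 7) = 0.063216

P(2.1) = (-4)×L_0(2.1) + (-2)×L_1(2.1) + 1×L_2(2.1) + (-5)×L_3(2.1)
P(2.1) = -4.014938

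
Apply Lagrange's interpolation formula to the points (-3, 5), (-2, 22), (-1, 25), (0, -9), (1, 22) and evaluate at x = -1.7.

Lagrange interpolation formula:
P(x) = Σ yᵢ × Lᵢ(x)
where Lᵢ(x) = Π_{j≠i} (x - xⱼ)/(xᵢ - xⱼ)

L_0(-1.7) = (-1.7 - (-2))/(-3 - (-2)) × (-1.7 - (-1))/(-3 - (-1)) × (-1.7 - 0)/(-3 - 0) × (-1.7 - 1)/(-3 - 1) = -0.040163
L_1(-1.7) = (-1.7 - (-3))/(-2 - (-3)) × (-1.7 - (-1))/(-2 - (-1)) × (-1.7 - 0)/(-2 - 0) × (-1.7 - 1)/(-2 - 1) = 0.696150
L_2(-1.7) = (-1.7 - (-3))/(-1 - (-3)) × (-1.7 - (-2))/(-1 - (-2)) × (-1.7 - 0)/(-1 - 0) × (-1.7 - 1)/(-1 - 1) = 0.447525
L_3(-1.7) = (-1.7 - (-3))/(0 - (-3)) × (-1.7 - (-2))/(0 - (-2)) × (-1.7 - (-1))/(0 - (-1)) × (-1.7 - 1)/(0 - 1) = -0.122850
L_4(-1.7) = (-1.7 - (-3))/(1 - (-3)) × (-1.7 - (-2))/(1 - (-2)) × (-1.7 - (-1))/(1 - (-1)) × (-1.7 - 0)/(1 - 0) = 0.019338

P(-1.7) = 5×L_0(-1.7) + 22×L_1(-1.7) + 25×L_2(-1.7) + (-9)×L_3(-1.7) + 22×L_4(-1.7)
P(-1.7) = 27.833688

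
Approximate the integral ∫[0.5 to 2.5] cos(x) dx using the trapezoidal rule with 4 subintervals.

f(x) = cos(x)
a = 0.5, b = 2.5, n = 4
h = (b - a)/n = 0.500000

Trapezoidal rule: (h/2)[f(x₀) + 2f(x₁) + 2f(x₂) + ... + f(xₙ)]

x_0 = 0.5000, f(x_0) = 0.877583, coefficient = 1
x_1 = 1.0000, f(x_1) = 0.540302, coefficient = 2
x_2 = 1.5000, f(x_2) = 0.070737, coefficient = 2
x_3 = 2.0000, f(x_3) = -0.416147, coefficient = 2
x_4 = 2.5000, f(x_4) = -0.801144, coefficient = 1

I ≈ (0.500000/2) × 0.466224 = 0.116556
Exact value: 0.119047
Error: 0.002491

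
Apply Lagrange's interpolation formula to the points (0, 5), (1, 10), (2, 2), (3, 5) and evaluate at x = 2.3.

Lagrange interpolation formula:
P(x) = Σ yᵢ × Lᵢ(x)
where Lᵢ(x) = Π_{j≠i} (x - xⱼ)/(xᵢ - xⱼ)

L_0(2.3) = (2.3 - 1)/(0 - 1) × (2.3 - 2)/(0 - 2) × (2.3 - 3)/(0 - 3) = 0.045500
L_1(2.3) = (2.3 - 0)/(1 - 0) × (2.3 - 2)/(1 - 2) × (2.3 - 3)/(1 - 3) = -0.241500
L_2(2.3) = (2.3 - 0)/(2 - 0) × (2.3 - 1)/(2 - 1) × (2.3 - 3)/(2 - 3) = 1.046500
L_3(2.3) = (2.3 - 0)/(3 - 0) × (2.3 - 1)/(3 - 1) × (2.3 - 2)/(3 - 2) = 0.149500

P(2.3) = 5×L_0(2.3) + 10×L_1(2.3) + 2×L_2(2.3) + 5×L_3(2.3)
P(2.3) = 0.653000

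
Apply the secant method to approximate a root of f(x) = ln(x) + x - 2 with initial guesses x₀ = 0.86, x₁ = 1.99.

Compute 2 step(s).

f(x) = ln(x) + x - 2
x₀ = 0.86, x₁ = 1.99

Secant formula: x_{n+1} = x_n - f(x_n)(x_n - x_{n-1})/(f(x_n) - f(x_{n-1}))

Iteration 1:
  f(0.860000) = -1.290823
  f(1.990000) = 0.678135
  x_2 = 1.990000 - 0.678135×(1.990000 - 0.860000)/(0.678135 - (-1.290823))
       = 1.600813
Iteration 2:
  f(1.990000) = 0.678135
  f(1.600813) = 0.071325
  x_3 = 1.600813 - 0.071325×(1.600813 - 1.990000)/(0.071325 - 0.678135)
       = 1.555068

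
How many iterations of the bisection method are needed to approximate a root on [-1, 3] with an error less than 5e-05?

We need (b-a)/2^n ≤ 5e-05
(3 - (-1))/2^n ≤ 5e-05
4/2^n ≤ 5e-05
2^n ≥ 80000
n ≥ log₂(80000) = 16.29
n ≥ 17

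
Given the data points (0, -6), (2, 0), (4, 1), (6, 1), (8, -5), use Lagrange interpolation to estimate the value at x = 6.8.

Lagrange interpolation formula:
P(x) = Σ yᵢ × Lᵢ(x)
where Lᵢ(x) = Π_{j≠i} (x - xⱼ)/(xᵢ - xⱼ)

L_0(6.8) = (6.8 - 2)/(0 - 2) × (6.8 - 4)/(0 - 4) × (6.8 - 6)/(0 - 6) × (6.8 - 8)/(0 - 8) = -0.033600
L_1(6.8) = (6.8 - 0)/(2 - 0) × (6.8 - 4)/(2 - 4) × (6.8 - 6)/(2 - 6) × (6.8 - 8)/(2 - 8) = 0.190400
L_2(6.8) = (6.8 - 0)/(4 - 0) × (6.8 - 2)/(4 - 2) × (6.8 - 6)/(4 - 6) × (6.8 - 8)/(4 - 8) = -0.489600
L_3(6.8) = (6.8 - 0)/(6 - 0) × (6.8 - 2)/(6 - 2) × (6.8 - 4)/(6 - 4) × (6.8 - 8)/(6 - 8) = 1.142400
L_4(6.8) = (6.8 - 0)/(8 - 0) × (6.8 - 2)/(8 - 2) × (6.8 - 4)/(8 - 4) × (6.8 - 6)/(8 - 6) = 0.190400

P(6.8) = (-6)×L_0(6.8) + 0×L_1(6.8) + 1×L_2(6.8) + 1×L_3(6.8) + (-5)×L_4(6.8)
P(6.8) = -0.097600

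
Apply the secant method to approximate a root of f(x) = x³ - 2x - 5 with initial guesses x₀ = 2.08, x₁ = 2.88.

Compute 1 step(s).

f(x) = x³ - 2x - 5
x₀ = 2.08, x₁ = 2.88

Secant formula: x_{n+1} = x_n - f(x_n)(x_n - x_{n-1})/(f(x_n) - f(x_{n-1}))

Iteration 1:
  f(2.080000) = -0.161088
  f(2.880000) = 13.127872
  x_2 = 2.880000 - 13.127872×(2.880000 - 2.080000)/(13.127872 - (-0.161088))
       = 2.089698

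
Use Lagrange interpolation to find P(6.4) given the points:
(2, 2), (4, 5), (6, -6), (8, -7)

Lagrange interpolation formula:
P(x) = Σ yᵢ × Lᵢ(x)
where Lᵢ(x) = Π_{j≠i} (x - xⱼ)/(xᵢ - xⱼ)

L_0(6.4) = (6.4 - 4)/(2 - 4) × (6.4 - 6)/(2 - 6) × (6.4 - 8)/(2 - 8) = 0.032000
L_1(6.4) = (6.4 - 2)/(4 - 2) × (6.4 - 6)/(4 - 6) × (6.4 - 8)/(4 - 8) = -0.176000
L_2(6.4) = (6.4 - 2)/(6 - 2) × (6.4 - 4)/(6 - 4) × (6.4 - 8)/(6 - 8) = 1.056000
L_3(6.4) = (6.4 - 2)/(8 - 2) × (6.4 - 4)/(8 - 4) × (6.4 - 6)/(8 - 6) = 0.088000

P(6.4) = 2×L_0(6.4) + 5×L_1(6.4) + (-6)×L_2(6.4) + (-7)×L_3(6.4)
P(6.4) = -7.768000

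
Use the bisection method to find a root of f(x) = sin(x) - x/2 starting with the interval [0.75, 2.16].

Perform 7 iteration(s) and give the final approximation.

f(x) = sin(x) - x/2
Initial interval: [0.75, 2.16]

Iteration 1:
  c_1 = (0.750000 + 2.160000)/2 = 1.455000
  f(c_1) = f(1.455000) = 0.265803
  f(a) × f(c) ≥ 0, new interval: [1.455000, 2.160000]
Iteration 2:
  c_2 = (1.455000 + 2.160000)/2 = 1.807500
  f(c_2) = f(1.807500) = 0.068366
  f(a) × f(c) ≥ 0, new interval: [1.807500, 2.160000]
Iteration 3:
  c_3 = (1.807500 + 2.160000)/2 = 1.983750
  f(c_3) = f(1.983750) = -0.075936
  f(a) × f(c) < 0, new interval: [1.807500, 1.983750]
Iteration 4:
  c_4 = (1.807500 + 1.983750)/2 = 1.895625
  f(c_4) = f(1.895625) = -0.000107
  f(a) × f(c) < 0, new interval: [1.807500, 1.895625]
Iteration 5:
  c_5 = (1.807500 + 1.895625)/2 = 1.851562
  f(c_5) = f(1.851562) = 0.035062
  f(a) × f(c) ≥ 0, new interval: [1.851562, 1.895625]
Iteration 6:
  c_6 = (1.851562 + 1.895625)/2 = 1.873594
  f(c_6) = f(1.873594) = 0.017709
  f(a) × f(c) ≥ 0, new interval: [1.873594, 1.895625]
Iteration 7:
  c_7 = (1.873594 + 1.895625)/2 = 1.884609
  f(c_7) = f(1.884609) = 0.008859
  f(a) × f(c) ≥ 0, new interval: [1.884609, 1.895625]

After 7 iteration(s), the approximation is c_7 = 1.884609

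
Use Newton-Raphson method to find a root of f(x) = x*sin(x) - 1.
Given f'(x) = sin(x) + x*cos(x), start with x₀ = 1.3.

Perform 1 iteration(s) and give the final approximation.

f(x) = x*sin(x) - 1
f'(x) = sin(x) + x*cos(x)
x₀ = 1.3

Newton-Raphson formula: x_{n+1} = x_n - f(x_n)/f'(x_n)

Iteration 1:
  f(1.300000) = 0.252626
  f'(1.300000) = 1.311307
  x_1 = 1.300000 - 0.252626/1.311307 = 1.107348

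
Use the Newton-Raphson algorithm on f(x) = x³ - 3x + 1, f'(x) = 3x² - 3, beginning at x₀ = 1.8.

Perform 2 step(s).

f(x) = x³ - 3x + 1
f'(x) = 3x² - 3
x₀ = 1.8

Newton-Raphson formula: x_{n+1} = x_n - f(x_n)/f'(x_n)

Iteration 1:
  f(1.800000) = 1.432000
  f'(1.800000) = 6.720000
  x_1 = 1.800000 - 1.432000/6.720000 = 1.586905
Iteration 2:
  f(1.586905) = 0.235535
  f'(1.586905) = 4.554800
  x_2 = 1.586905 - 0.235535/4.554800 = 1.535193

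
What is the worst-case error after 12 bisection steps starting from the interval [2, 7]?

Bisection error bound: |error| ≤ (b-a)/2^n
|error| ≤ (7 - 2)/2^12 = 5/2^12
|error| ≤ 0.0012207031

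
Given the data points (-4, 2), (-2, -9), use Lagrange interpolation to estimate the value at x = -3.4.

Lagrange interpolation formula:
P(x) = Σ yᵢ × Lᵢ(x)
where Lᵢ(x) = Π_{j≠i} (x - xⱼ)/(xᵢ - xⱼ)

L_0(-3.4) = (-3.4 - (-2))/(-4 - (-2)) = 0.700000
L_1(-3.4) = (-3.4 - (-4))/(-2 - (-4)) = 0.300000

P(-3.4) = 2×L_0(-3.4) + (-9)×L_1(-3.4)
P(-3.4) = -1.300000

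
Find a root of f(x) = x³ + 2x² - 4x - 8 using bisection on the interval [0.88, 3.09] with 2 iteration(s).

f(x) = x³ + 2x² - 4x - 8
Initial interval: [0.88, 3.09]

Iteration 1:
  c_1 = (0.880000 + 3.090000)/2 = 1.985000
  f(c_1) = f(1.985000) = -0.238203
  f(a) × f(c) ≥ 0, new interval: [1.985000, 3.090000]
Iteration 2:
  c_2 = (1.985000 + 3.090000)/2 = 2.537500
  f(c_2) = f(2.537500) = 11.066537
  f(a) × f(c) < 0, new interval: [1.985000, 2.537500]

After 2 iteration(s), the approximation is c_2 = 2.537500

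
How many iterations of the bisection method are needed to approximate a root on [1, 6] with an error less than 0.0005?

We need (b-a)/2^n ≤ 0.0005
(6 - 1)/2^n ≤ 0.0005
5/2^n ≤ 0.0005
2^n ≥ 10000
n ≥ log₂(10000) = 13.29
n ≥ 14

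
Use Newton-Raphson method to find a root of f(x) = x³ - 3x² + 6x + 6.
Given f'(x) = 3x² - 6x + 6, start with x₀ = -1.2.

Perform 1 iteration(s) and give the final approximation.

f(x) = x³ - 3x² + 6x + 6
f'(x) = 3x² - 6x + 6
x₀ = -1.2

Newton-Raphson formula: x_{n+1} = x_n - f(x_n)/f'(x_n)

Iteration 1:
  f(-1.200000) = -7.248000
  f'(-1.200000) = 17.520000
  x_1 = -1.200000 - (-7.248000)/17.520000 = -0.786301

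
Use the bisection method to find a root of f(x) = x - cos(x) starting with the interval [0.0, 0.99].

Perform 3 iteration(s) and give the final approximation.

f(x) = x - cos(x)
Initial interval: [0.0, 0.99]

Iteration 1:
  c_1 = (0.000000 + 0.990000)/2 = 0.495000
  f(c_1) = f(0.495000) = -0.384969
  f(a) × f(c) ≥ 0, new interval: [0.495000, 0.990000]
Iteration 2:
  c_2 = (0.495000 + 0.990000)/2 = 0.742500
  f(c_2) = f(0.742500) = 0.005719
  f(a) × f(c) < 0, new interval: [0.495000, 0.742500]
Iteration 3:
  c_3 = (0.495000 + 0.742500)/2 = 0.618750
  f(c_3) = f(0.618750) = -0.195854
  f(a) × f(c) ≥ 0, new interval: [0.618750, 0.742500]

After 3 iteration(s), the approximation is c_3 = 0.618750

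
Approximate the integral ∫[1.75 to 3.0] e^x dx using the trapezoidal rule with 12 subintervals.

f(x) = e^x
a = 1.75, b = 3.0, n = 12
h = (b - a)/n = 0.104167

Trapezoidal rule: (h/2)[f(x₀) + 2f(x₁) + 2f(x₂) + ... + f(xₙ)]

x_0 = 1.7500, f(x_0) = 5.754603, coefficient = 1
x_1 = 1.8542, f(x_1) = 6.386374, coefficient = 2
x_2 = 1.9583, f(x_2) = 7.087505, coefficient = 2
x_3 = 2.0625, f(x_3) = 7.865609, coefficient = 2
x_4 = 2.1667, f(x_4) = 8.729138, coefficient = 2
x_5 = 2.2708, f(x_5) = 9.687470, coefficient = 2
x_6 = 2.3750, f(x_6) = 10.751013, coefficient = 2
x_7 = 2.4792, f(x_7) = 11.931318, coefficient = 2
x_8 = 2.5833, f(x_8) = 13.241202, coefficient = 2
x_9 = 2.6875, f(x_9) = 14.694893, coefficient = 2
x_10 = 2.7917, f(x_10) = 16.308177, coefficient = 2
x_11 = 2.8958, f(x_11) = 18.098577, coefficient = 2
x_12 = 3.0000, f(x_12) = 20.085537, coefficient = 1

I ≈ (0.104167/2) × 275.402694 = 14.343890
Exact value: 14.330934
Error: 0.012956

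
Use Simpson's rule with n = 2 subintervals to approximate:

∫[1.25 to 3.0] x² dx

f(x) = x²
a = 1.25, b = 3.0, n = 2
h = (b - a)/n = 0.875000

Simpson's rule: (h/3)[f(x₀) + 4f(x₁) + 2f(x₂) + ... + f(xₙ)]

x_0 = 1.2500, f(x_0) = 1.562500, coefficient = 1
x_1 = 2.1250, f(x_1) = 4.515625, coefficient = 4
x_2 = 3.0000, f(x_2) = 9.000000, coefficient = 1

I ≈ (0.875000/3) × 28.625000 = 8.348958
Exact value: 8.348958
Error: 0.000000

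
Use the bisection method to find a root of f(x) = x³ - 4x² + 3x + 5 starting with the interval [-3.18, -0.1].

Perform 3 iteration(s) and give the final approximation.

f(x) = x³ - 4x² + 3x + 5
Initial interval: [-3.18, -0.1]

Iteration 1:
  c_1 = (-3.180000 + (-0.100000))/2 = -1.640000
  f(c_1) = f(-1.640000) = -15.089344
  f(a) × f(c) ≥ 0, new interval: [-1.640000, -0.100000]
Iteration 2:
  c_2 = (-1.640000 + (-0.100000))/2 = -0.870000
  f(c_2) = f(-0.870000) = -1.296103
  f(a) × f(c) ≥ 0, new interval: [-0.870000, -0.100000]
Iteration 3:
  c_3 = (-0.870000 + (-0.100000))/2 = -0.485000
  f(c_3) = f(-0.485000) = 2.490016
  f(a) × f(c) < 0, new interval: [-0.870000, -0.485000]

After 3 iteration(s), the approximation is c_3 = -0.485000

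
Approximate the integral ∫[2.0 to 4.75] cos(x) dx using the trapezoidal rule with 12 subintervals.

f(x) = cos(x)
a = 2.0, b = 4.75, n = 12
h = (b - a)/n = 0.229167

Trapezoidal rule: (h/2)[f(x₀) + 2f(x₁) + 2f(x₂) + ... + f(xₙ)]

x_0 = 2.0000, f(x_0) = -0.416147, coefficient = 1
x_1 = 2.2292, f(x_1) = -0.611829, coefficient = 2
x_2 = 2.4583, f(x_2) = -0.775519, coefficient = 2
x_3 = 2.6875, f(x_3) = -0.898659, coefficient = 2
x_4 = 2.9167, f(x_4) = -0.974811, coefficient = 2
x_5 = 3.1458, f(x_5) = -0.999991, coefficient = 2
x_6 = 3.3750, f(x_6) = -0.972884, coefficient = 2
x_7 = 3.6042, f(x_7) = -0.894907, coefficient = 2
x_8 = 3.8333, f(x_8) = -0.770137, coefficient = 2
x_9 = 4.0625, f(x_9) = -0.605098, coefficient = 2
x_10 = 4.2917, f(x_10) = -0.408420, coefficient = 2
x_11 = 4.5208, f(x_11) = -0.190386, coefficient = 2
x_12 = 4.7500, f(x_12) = 0.037602, coefficient = 1

I ≈ (0.229167/2) × -16.583826 = -1.900230
Exact value: -1.908590
Error: 0.008360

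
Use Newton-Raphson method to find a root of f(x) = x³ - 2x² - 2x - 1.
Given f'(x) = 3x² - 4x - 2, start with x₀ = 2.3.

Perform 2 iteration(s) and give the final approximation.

f(x) = x³ - 2x² - 2x - 1
f'(x) = 3x² - 4x - 2
x₀ = 2.3

Newton-Raphson formula: x_{n+1} = x_n - f(x_n)/f'(x_n)

Iteration 1:
  f(2.300000) = -4.013000
  f'(2.300000) = 4.670000
  x_1 = 2.300000 - (-4.013000)/4.670000 = 3.159315
Iteration 2:
  f(3.159315) = 4.252804
  f'(3.159315) = 15.306550
  x_2 = 3.159315 - 4.252804/15.306550 = 2.881473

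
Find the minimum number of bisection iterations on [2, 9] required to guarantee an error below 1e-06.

We need (b-a)/2^n ≤ 1e-06
(9 - 2)/2^n ≤ 1e-06
7/2^n ≤ 1e-06
2^n ≥ 7000000
n ≥ log₂(7000000) = 22.74
n ≥ 23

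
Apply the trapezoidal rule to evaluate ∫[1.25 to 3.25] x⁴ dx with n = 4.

f(x) = x⁴
a = 1.25, b = 3.25, n = 4
h = (b - a)/n = 0.500000

Trapezoidal rule: (h/2)[f(x₀) + 2f(x₁) + 2f(x₂) + ... + f(xₙ)]

x_0 = 1.2500, f(x_0) = 2.441406, coefficient = 1
x_1 = 1.7500, f(x_1) = 9.378906, coefficient = 2
x_2 = 2.2500, f(x_2) = 25.628906, coefficient = 2
x_3 = 2.7500, f(x_3) = 57.191406, coefficient = 2
x_4 = 3.2500, f(x_4) = 111.566406, coefficient = 1

I ≈ (0.500000/2) × 298.406250 = 74.601562
Exact value: 71.907813
Error: 2.693750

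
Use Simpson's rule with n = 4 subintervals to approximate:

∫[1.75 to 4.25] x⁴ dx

f(x) = x⁴
a = 1.75, b = 4.25, n = 4
h = (b - a)/n = 0.625000

Simpson's rule: (h/3)[f(x₀) + 4f(x₁) + 2f(x₂) + ... + f(xₙ)]

x_0 = 1.7500, f(x_0) = 9.378906, coefficient = 1
x_1 = 2.3750, f(x_1) = 31.816650, coefficient = 4
x_2 = 3.0000, f(x_2) = 81.000000, coefficient = 2
x_3 = 3.6250, f(x_3) = 172.676025, coefficient = 4
x_4 = 4.2500, f(x_4) = 326.253906, coefficient = 1

I ≈ (0.625000/3) × 1315.603516 = 274.084066
Exact value: 274.033203
Error: 0.050863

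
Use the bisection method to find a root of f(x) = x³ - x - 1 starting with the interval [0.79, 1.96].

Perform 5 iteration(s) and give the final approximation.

f(x) = x³ - x - 1
Initial interval: [0.79, 1.96]

Iteration 1:
  c_1 = (0.790000 + 1.960000)/2 = 1.375000
  f(c_1) = f(1.375000) = 0.224609
  f(a) × f(c) < 0, new interval: [0.790000, 1.375000]
Iteration 2:
  c_2 = (0.790000 + 1.375000)/2 = 1.082500
  f(c_2) = f(1.082500) = -0.814020
  f(a) × f(c) ≥ 0, new interval: [1.082500, 1.375000]
Iteration 3:
  c_3 = (1.082500 + 1.375000)/2 = 1.228750
  f(c_3) = f(1.228750) = -0.373551
  f(a) × f(c) ≥ 0, new interval: [1.228750, 1.375000]
Iteration 4:
  c_4 = (1.228750 + 1.375000)/2 = 1.301875
  f(c_4) = f(1.301875) = -0.095355
  f(a) × f(c) ≥ 0, new interval: [1.301875, 1.375000]
Iteration 5:
  c_5 = (1.301875 + 1.375000)/2 = 1.338437
  f(c_5) = f(1.338437) = 0.059259
  f(a) × f(c) < 0, new interval: [1.301875, 1.338437]

After 5 iteration(s), the approximation is c_5 = 1.338437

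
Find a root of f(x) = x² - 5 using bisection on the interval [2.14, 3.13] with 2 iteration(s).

f(x) = x² - 5
Initial interval: [2.14, 3.13]

Iteration 1:
  c_1 = (2.140000 + 3.130000)/2 = 2.635000
  f(c_1) = f(2.635000) = 1.943225
  f(a) × f(c) < 0, new interval: [2.140000, 2.635000]
Iteration 2:
  c_2 = (2.140000 + 2.635000)/2 = 2.387500
  f(c_2) = f(2.387500) = 0.700156
  f(a) × f(c) < 0, new interval: [2.140000, 2.387500]

After 2 iteration(s), the approximation is c_2 = 2.387500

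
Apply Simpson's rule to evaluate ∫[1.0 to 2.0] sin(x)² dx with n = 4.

f(x) = sin(x)²
a = 1.0, b = 2.0, n = 4
h = (b - a)/n = 0.250000

Simpson's rule: (h/3)[f(x₀) + 4f(x₁) + 2f(x₂) + ... + f(xₙ)]

x_0 = 1.0000, f(x_0) = 0.708073, coefficient = 1
x_1 = 1.2500, f(x_1) = 0.900572, coefficient = 4
x_2 = 1.5000, f(x_2) = 0.994996, coefficient = 2
x_3 = 1.7500, f(x_3) = 0.968228, coefficient = 4
x_4 = 2.0000, f(x_4) = 0.826822, coefficient = 1

I ≈ (0.250000/3) × 11.000088 = 0.916674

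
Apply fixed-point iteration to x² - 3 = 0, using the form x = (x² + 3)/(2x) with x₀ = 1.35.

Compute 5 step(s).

Equation: x² - 3 = 0
Fixed-point form: x = (x² + 3)/(2x)
x₀ = 1.35

x_1 = g(1.350000) = 1.786111
x_2 = g(1.786111) = 1.732869
x_3 = g(1.732869) = 1.732051
x_4 = g(1.732051) = 1.732051
x_5 = g(1.732051) = 1.732051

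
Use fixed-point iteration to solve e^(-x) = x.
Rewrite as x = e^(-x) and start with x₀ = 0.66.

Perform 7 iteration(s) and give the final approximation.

Equation: e^(-x) = x
Fixed-point form: x = e^(-x)
x₀ = 0.66

x_1 = g(0.660000) = 0.516851
x_2 = g(0.516851) = 0.596395
x_3 = g(0.596395) = 0.550793
x_4 = g(0.550793) = 0.576492
x_5 = g(0.576492) = 0.561866
x_6 = g(0.561866) = 0.570144
x_7 = g(0.570144) = 0.565444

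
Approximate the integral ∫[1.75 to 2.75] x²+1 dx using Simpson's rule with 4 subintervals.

f(x) = x²+1
a = 1.75, b = 2.75, n = 4
h = (b - a)/n = 0.250000

Simpson's rule: (h/3)[f(x₀) + 4f(x₁) + 2f(x₂) + ... + f(xₙ)]

x_0 = 1.7500, f(x_0) = 4.062500, coefficient = 1
x_1 = 2.0000, f(x_1) = 5.000000, coefficient = 4
x_2 = 2.2500, f(x_2) = 6.062500, coefficient = 2
x_3 = 2.5000, f(x_3) = 7.250000, coefficient = 4
x_4 = 2.7500, f(x_4) = 8.562500, coefficient = 1

I ≈ (0.250000/3) × 73.750000 = 6.145833
Exact value: 6.145833
Error: 0.000000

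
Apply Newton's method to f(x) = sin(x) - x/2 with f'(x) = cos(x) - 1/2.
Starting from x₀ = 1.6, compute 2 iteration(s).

f(x) = sin(x) - x/2
f'(x) = cos(x) - 1/2
x₀ = 1.6

Newton-Raphson formula: x_{n+1} = x_n - f(x_n)/f'(x_n)

Iteration 1:
  f(1.600000) = 0.199574
  f'(1.600000) = -0.529200
  x_1 = 1.600000 - 0.199574/(-0.529200) = 1.977124
Iteration 2:
  f(1.977124) = -0.069983
  f'(1.977124) = -0.895238
  x_2 = 1.977124 - (-0.069983)/(-0.895238) = 1.898951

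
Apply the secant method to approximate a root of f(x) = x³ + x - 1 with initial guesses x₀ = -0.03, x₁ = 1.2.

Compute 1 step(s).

f(x) = x³ + x - 1
x₀ = -0.03, x₁ = 1.2

Secant formula: x_{n+1} = x_n - f(x_n)(x_n - x_{n-1})/(f(x_n) - f(x_{n-1}))

Iteration 1:
  f(-0.030000) = -1.030027
  f(1.200000) = 1.928000
  x_2 = 1.200000 - 1.928000×(1.200000 - (-0.030000))/(1.928000 - (-1.030027))
       = 0.398303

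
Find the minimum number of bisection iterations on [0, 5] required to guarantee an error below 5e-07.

We need (b-a)/2^n ≤ 5e-07
(5 - 0)/2^n ≤ 5e-07
5/2^n ≤ 5e-07
2^n ≥ 10000000
n ≥ log₂(10000000) = 23.25
n ≥ 24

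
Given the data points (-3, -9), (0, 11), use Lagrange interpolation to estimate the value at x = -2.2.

Lagrange interpolation formula:
P(x) = Σ yᵢ × Lᵢ(x)
where Lᵢ(x) = Π_{j≠i} (x - xⱼ)/(xᵢ - xⱼ)

L_0(-2.2) = (-2.2 - 0)/(-3 - 0) = 0.733333
L_1(-2.2) = (-2.2 - (-3))/(0 - (-3)) = 0.266667

P(-2.2) = (-9)×L_0(-2.2) + 11×L_1(-2.2)
P(-2.2) = -3.666667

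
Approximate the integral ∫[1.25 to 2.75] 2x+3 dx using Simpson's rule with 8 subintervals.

f(x) = 2x+3
a = 1.25, b = 2.75, n = 8
h = (b - a)/n = 0.187500

Simpson's rule: (h/3)[f(x₀) + 4f(x₁) + 2f(x₂) + ... + f(xₙ)]

x_0 = 1.2500, f(x_0) = 5.500000, coefficient = 1
x_1 = 1.4375, f(x_1) = 5.875000, coefficient = 4
x_2 = 1.6250, f(x_2) = 6.250000, coefficient = 2
x_3 = 1.8125, f(x_3) = 6.625000, coefficient = 4
x_4 = 2.0000, f(x_4) = 7.000000, coefficient = 2
x_5 = 2.1875, f(x_5) = 7.375000, coefficient = 4
x_6 = 2.3750, f(x_6) = 7.750000, coefficient = 2
x_7 = 2.5625, f(x_7) = 8.125000, coefficient = 4
x_8 = 2.7500, f(x_8) = 8.500000, coefficient = 1

I ≈ (0.187500/3) × 168.000000 = 10.500000
Exact value: 10.500000
Error: 0.000000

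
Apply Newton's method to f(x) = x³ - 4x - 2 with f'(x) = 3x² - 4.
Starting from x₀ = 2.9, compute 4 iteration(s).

f(x) = x³ - 4x - 2
f'(x) = 3x² - 4
x₀ = 2.9

Newton-Raphson formula: x_{n+1} = x_n - f(x_n)/f'(x_n)

Iteration 1:
  f(2.900000) = 10.789000
  f'(2.900000) = 21.230000
  x_1 = 2.900000 - 10.789000/21.230000 = 2.391804
Iteration 2:
  f(2.391804) = 2.115641
  f'(2.391804) = 13.162180
  x_2 = 2.391804 - 2.115641/13.162180 = 2.231068
Iteration 3:
  f(2.231068) = 0.181232
  f'(2.231068) = 10.932989
  x_3 = 2.231068 - 0.181232/10.932989 = 2.214491
Iteration 4:
  f(2.214491) = 0.001835
  f'(2.214491) = 10.711912
  x_4 = 2.214491 - 0.001835/10.711912 = 2.214320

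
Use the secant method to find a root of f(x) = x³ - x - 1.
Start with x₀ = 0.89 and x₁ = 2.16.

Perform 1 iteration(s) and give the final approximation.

f(x) = x³ - x - 1
x₀ = 0.89, x₁ = 2.16

Secant formula: x_{n+1} = x_n - f(x_n)(x_n - x_{n-1})/(f(x_n) - f(x_{n-1}))

Iteration 1:
  f(0.890000) = -1.185031
  f(2.160000) = 6.917696
  x_2 = 2.160000 - 6.917696×(2.160000 - 0.890000)/(6.917696 - (-1.185031))
       = 1.075739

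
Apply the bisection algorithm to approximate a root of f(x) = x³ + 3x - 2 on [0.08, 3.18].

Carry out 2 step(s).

f(x) = x³ + 3x - 2
Initial interval: [0.08, 3.18]

Iteration 1:
  c_1 = (0.080000 + 3.180000)/2 = 1.630000
  f(c_1) = f(1.630000) = 7.220747
  f(a) × f(c) < 0, new interval: [0.080000, 1.630000]
Iteration 2:
  c_2 = (0.080000 + 1.630000)/2 = 0.855000
  f(c_2) = f(0.855000) = 1.190026
  f(a) × f(c) < 0, new interval: [0.080000, 0.855000]

After 2 iteration(s), the approximation is c_2 = 0.855000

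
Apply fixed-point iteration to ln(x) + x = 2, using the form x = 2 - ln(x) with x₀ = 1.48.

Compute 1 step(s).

Equation: ln(x) + x = 2
Fixed-point form: x = 2 - ln(x)
x₀ = 1.48

x_1 = g(1.480000) = 1.607958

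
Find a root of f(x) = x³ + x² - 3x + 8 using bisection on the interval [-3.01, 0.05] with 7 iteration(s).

f(x) = x³ + x² - 3x + 8
Initial interval: [-3.01, 0.05]

Iteration 1:
  c_1 = (-3.010000 + 0.050000)/2 = -1.480000
  f(c_1) = f(-1.480000) = 11.388608
  f(a) × f(c) < 0, new interval: [-3.010000, -1.480000]
Iteration 2:
  c_2 = (-3.010000 + (-1.480000))/2 = -2.245000
  f(c_2) = f(-2.245000) = 8.460169
  f(a) × f(c) < 0, new interval: [-3.010000, -2.245000]
Iteration 3:
  c_3 = (-3.010000 + (-2.245000))/2 = -2.627500
  f(c_3) = f(-2.627500) = 4.646637
  f(a) × f(c) < 0, new interval: [-3.010000, -2.627500]
Iteration 4:
  c_4 = (-3.010000 + (-2.627500))/2 = -2.818750
  f(c_4) = f(-2.818750) = 2.005642
  f(a) × f(c) < 0, new interval: [-3.010000, -2.818750]
Iteration 5:
  c_5 = (-3.010000 + (-2.818750))/2 = -2.914375
  f(c_5) = f(-2.914375) = 0.483225
  f(a) × f(c) < 0, new interval: [-3.010000, -2.914375]
Iteration 6:
  c_6 = (-3.010000 + (-2.914375))/2 = -2.962187
  f(c_6) = f(-2.962187) = -0.330759
  f(a) × f(c) ≥ 0, new interval: [-2.962187, -2.914375]
Iteration 7:
  c_7 = (-2.962187 + (-2.914375))/2 = -2.938281
  f(c_7) = f(-2.938281) = 0.080699
  f(a) × f(c) < 0, new interval: [-2.962187, -2.938281]

After 7 iteration(s), the approximation is c_7 = -2.938281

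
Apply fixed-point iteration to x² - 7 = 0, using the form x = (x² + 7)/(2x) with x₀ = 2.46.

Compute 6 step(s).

Equation: x² - 7 = 0
Fixed-point form: x = (x² + 7)/(2x)
x₀ = 2.46

x_1 = g(2.460000) = 2.652764
x_2 = g(2.652764) = 2.645761
x_3 = g(2.645761) = 2.645751
x_4 = g(2.645751) = 2.645751
x_5 = g(2.645751) = 2.645751
x_6 = g(2.645751) = 2.645751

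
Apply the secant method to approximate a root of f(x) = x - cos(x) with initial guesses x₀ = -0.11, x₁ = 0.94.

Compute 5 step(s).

f(x) = x - cos(x)
x₀ = -0.11, x₁ = 0.94

Secant formula: x_{n+1} = x_n - f(x_n)(x_n - x_{n-1})/(f(x_n) - f(x_{n-1}))

Iteration 1:
  f(-0.110000) = -1.103956
  f(0.940000) = 0.350212
  x_2 = 0.940000 - 0.350212×(0.940000 - (-0.110000))/(0.350212 - (-1.103956))
       = 0.687125
Iteration 2:
  f(0.940000) = 0.350212
  f(0.687125) = -0.085948
  x_3 = 0.687125 - (-0.085948)×(0.687125 - 0.940000)/(-0.085948 - 0.350212)
       = 0.736956
Iteration 3:
  f(0.687125) = -0.085948
  f(0.736956) = -0.003562
  x_4 = 0.736956 - (-0.003562)×(0.736956 - 0.687125)/(-0.003562 - (-0.085948))
       = 0.739110
Iteration 4:
  f(0.736956) = -0.003562
  f(0.739110) = 0.000042
  x_5 = 0.739110 - 0.000042×(0.739110 - 0.736956)/(0.000042 - (-0.003562))
       = 0.739085
Iteration 5:
  f(0.739110) = 0.000042
  f(0.739085) = 0.000000
  x_6 = 0.739085 - 0.000000×(0.739085 - 0.739110)/(0.000000 - 0.000042)
       = 0.739085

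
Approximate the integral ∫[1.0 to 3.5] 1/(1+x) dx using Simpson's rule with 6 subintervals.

f(x) = 1/(1+x)
a = 1.0, b = 3.5, n = 6
h = (b - a)/n = 0.416667

Simpson's rule: (h/3)[f(x₀) + 4f(x₁) + 2f(x₂) + ... + f(xₙ)]

x_0 = 1.0000, f(x_0) = 0.500000, coefficient = 1
x_1 = 1.4167, f(x_1) = 0.413793, coefficient = 4
x_2 = 1.8333, f(x_2) = 0.352941, coefficient = 2
x_3 = 2.2500, f(x_3) = 0.307692, coefficient = 4
x_4 = 2.6667, f(x_4) = 0.272727, coefficient = 2
x_5 = 3.0833, f(x_5) = 0.244898, coefficient = 4
x_6 = 3.5000, f(x_6) = 0.222222, coefficient = 1

I ≈ (0.416667/3) × 5.839093 = 0.810985
Exact value: 0.810930
Error: 0.000055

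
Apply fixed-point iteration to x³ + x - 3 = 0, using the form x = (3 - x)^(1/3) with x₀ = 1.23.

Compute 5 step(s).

Equation: x³ + x - 3 = 0
Fixed-point form: x = (3 - x)^(1/3)
x₀ = 1.23

x_1 = g(1.230000) = 1.209645
x_2 = g(1.209645) = 1.214264
x_3 = g(1.214264) = 1.213219
x_4 = g(1.213219) = 1.213455
x_5 = g(1.213455) = 1.213402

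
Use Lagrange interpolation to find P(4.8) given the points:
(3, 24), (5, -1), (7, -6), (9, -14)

Lagrange interpolation formula:
P(x) = Σ yᵢ × Lᵢ(x)
where Lᵢ(x) = Π_{j≠i} (x - xⱼ)/(xᵢ - xⱼ)

L_0(4.8) = (4.8 - 5)/(3 - 5) × (4.8 - 7)/(3 - 7) × (4.8 - 9)/(3 - 9) = 0.038500
L_1(4.8) = (4.8 - 3)/(5 - 3) × (4.8 - 7)/(5 - 7) × (4.8 - 9)/(5 - 9) = 1.039500
L_2(4.8) = (4.8 - 3)/(7 - 3) × (4.8 - 5)/(7 - 5) × (4.8 - 9)/(7 - 9) = -0.094500
L_3(4.8) = (4.8 - 3)/(9 - 3) × (4.8 - 5)/(9 - 5) × (4.8 - 7)/(9 - 7) = 0.016500

P(4.8) = 24×L_0(4.8) + (-1)×L_1(4.8) + (-6)×L_2(4.8) + (-14)×L_3(4.8)
P(4.8) = 0.220500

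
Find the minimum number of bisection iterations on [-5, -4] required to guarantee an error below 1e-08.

We need (b-a)/2^n ≤ 1e-08
(-4 - (-5))/2^n ≤ 1e-08
1/2^n ≤ 1e-08
2^n ≥ 100000000
n ≥ log₂(100000000) = 26.58
n ≥ 27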